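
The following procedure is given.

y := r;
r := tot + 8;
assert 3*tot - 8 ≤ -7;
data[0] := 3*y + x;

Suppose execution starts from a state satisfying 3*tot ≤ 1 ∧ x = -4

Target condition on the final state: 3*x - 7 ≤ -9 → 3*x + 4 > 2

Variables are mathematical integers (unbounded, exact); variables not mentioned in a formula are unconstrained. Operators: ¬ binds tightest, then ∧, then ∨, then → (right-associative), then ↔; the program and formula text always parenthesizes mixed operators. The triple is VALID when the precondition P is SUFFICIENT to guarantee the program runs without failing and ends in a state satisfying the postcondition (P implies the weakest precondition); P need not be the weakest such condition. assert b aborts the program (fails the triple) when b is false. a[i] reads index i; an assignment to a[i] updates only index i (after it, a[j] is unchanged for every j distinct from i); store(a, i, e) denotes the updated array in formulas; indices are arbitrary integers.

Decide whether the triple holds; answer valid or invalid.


Working backward. After the program, the postcondition 3*x - 7 ≤ -9 → 3*x + 4 > 2 must hold; in canonical form it is 3*x ≤ -2 → 3*x > -2.
Before data[0] := 3*y + x: 3*x ≤ -2 → 3*x > -2
Before assert 3*tot - 8 ≤ -7: 3*tot ≤ 1 ∧ (3*x ≤ -2 → 3*x > -2)
Before r := tot + 8: 3*tot ≤ 1 ∧ (3*x ≤ -2 → 3*x > -2)
Before y := r: 3*tot ≤ 1 ∧ (3*x ≤ -2 → 3*x > -2)
The weakest precondition is 3*tot ≤ 1 ∧ (3*x ≤ -2 → 3*x > -2).
Check whether 3*tot ≤ 1 ∧ x = -4 implies it.
Countermodel: at the initial state tot = 0, x = -4, the precondition holds but the weakest precondition fails.
Answer: invalid


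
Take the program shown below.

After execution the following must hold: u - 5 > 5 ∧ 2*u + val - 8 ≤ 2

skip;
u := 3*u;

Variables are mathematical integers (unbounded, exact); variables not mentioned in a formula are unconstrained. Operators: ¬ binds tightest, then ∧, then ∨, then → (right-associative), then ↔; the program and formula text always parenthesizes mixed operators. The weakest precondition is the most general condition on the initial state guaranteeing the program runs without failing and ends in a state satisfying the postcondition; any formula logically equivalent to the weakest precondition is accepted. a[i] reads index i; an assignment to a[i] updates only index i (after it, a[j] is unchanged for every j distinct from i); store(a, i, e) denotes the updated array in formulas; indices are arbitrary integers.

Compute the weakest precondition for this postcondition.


Working backward. After the program, the postcondition u - 5 > 5 ∧ 2*u + val - 8 ≤ 2 must hold; in canonical form it is u > 10 ∧ 2*u + val ≤ 10.
Before u := 3*u: 3*u > 10 ∧ 6*u + val ≤ 10
Before skip: 3*u > 10 ∧ 6*u + val ≤ 10
Answer: WP = 3*u > 10 ∧ 6*u + val ≤ 10


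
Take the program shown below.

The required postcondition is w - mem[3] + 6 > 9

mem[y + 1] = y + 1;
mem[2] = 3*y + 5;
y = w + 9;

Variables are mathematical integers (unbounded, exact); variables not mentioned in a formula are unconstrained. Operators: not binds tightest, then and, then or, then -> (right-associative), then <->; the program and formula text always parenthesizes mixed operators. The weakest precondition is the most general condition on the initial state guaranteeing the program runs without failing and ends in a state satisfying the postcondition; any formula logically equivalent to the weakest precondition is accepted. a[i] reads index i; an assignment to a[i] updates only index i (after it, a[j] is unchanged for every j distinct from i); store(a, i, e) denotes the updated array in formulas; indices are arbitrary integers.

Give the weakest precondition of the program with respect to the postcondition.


Working backward. After the program, the postcondition w - mem[3] + 6 > 9 must hold; in canonical form it is w > mem[3] + 3.
Before y := w + 9: w > mem[3] + 3
Before mem[2] := 3*y + 5: w > mem[3] + 3
Before mem[y + 1] := y + 1: w > store(mem, y + 1, y + 1)[3] + 3
Answer: WP = w > store(mem, y + 1, y + 1)[3] + 3


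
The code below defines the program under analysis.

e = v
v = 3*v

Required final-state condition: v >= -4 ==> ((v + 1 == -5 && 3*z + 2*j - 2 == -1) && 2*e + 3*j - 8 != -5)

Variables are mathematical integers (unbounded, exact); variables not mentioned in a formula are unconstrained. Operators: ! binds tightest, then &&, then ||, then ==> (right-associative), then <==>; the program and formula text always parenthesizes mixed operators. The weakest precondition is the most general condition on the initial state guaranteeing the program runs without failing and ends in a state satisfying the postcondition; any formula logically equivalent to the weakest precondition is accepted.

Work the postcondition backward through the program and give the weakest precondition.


Working backward. After the program, the postcondition v >= -4 ==> ((v + 1 == -5 && 3*z + 2*j - 2 == -1) && 2*e + 3*j - 8 != -5) must hold; in canonical form it is v >= -4 ==> (v == -6 && 2*j + 3*z == 1 && 2*e + 3*j != 3).
Before v := 3*v: 3*v >= -4 ==> (3*v == -6 && 2*j + 3*z == 1 && 2*e + 3*j != 3)
Before e := v: 3*v >= -4 ==> (3*v == -6 && 2*j + 3*z == 1 && 3*j + 2*v != 3)
Answer: WP = 3*v >= -4 ==> (3*v == -6 && 2*j + 3*z == 1 && 3*j + 2*v != 3)


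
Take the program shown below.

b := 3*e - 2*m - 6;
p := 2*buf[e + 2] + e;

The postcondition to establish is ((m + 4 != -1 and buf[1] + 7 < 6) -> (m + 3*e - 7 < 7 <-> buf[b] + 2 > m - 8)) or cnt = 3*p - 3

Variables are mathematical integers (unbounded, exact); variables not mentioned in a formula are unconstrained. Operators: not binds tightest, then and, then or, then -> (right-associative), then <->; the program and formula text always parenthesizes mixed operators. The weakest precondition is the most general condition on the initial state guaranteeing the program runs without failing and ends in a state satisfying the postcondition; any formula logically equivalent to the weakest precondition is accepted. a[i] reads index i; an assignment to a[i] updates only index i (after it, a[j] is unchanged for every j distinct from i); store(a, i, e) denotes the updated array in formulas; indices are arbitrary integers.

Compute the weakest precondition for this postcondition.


Working backward. After the program, the postcondition ((m + 4 != -1 and buf[1] + 7 < 6) -> (m + 3*e - 7 < 7 <-> buf[b] + 2 > m - 8)) or cnt = 3*p - 3 must hold; in canonical form it is ((m != -5 and buf[1] < -1) -> (3*e + m < 14 <-> buf[b] > m - 10)) or cnt = 3*p - 3.
Before p := 2*buf[e + 2] + e: ((m != -5 and buf[1] < -1) -> (3*e + m < 14 <-> buf[b] > m - 10)) or cnt = 6*buf[e + 2] + 3*e - 3
Before b := 3*e - 2*m - 6: ((m != -5 and buf[1] < -1) -> (3*e + m < 14 <-> buf[3*e - 2*m - 6] > m - 10)) or cnt = 6*buf[e + 2] + 3*e - 3
Answer: WP = ((m != -5 and buf[1] < -1) -> (3*e + m < 14 <-> buf[3*e - 2*m - 6] > m - 10)) or cnt = 6*buf[e + 2] + 3*e - 3


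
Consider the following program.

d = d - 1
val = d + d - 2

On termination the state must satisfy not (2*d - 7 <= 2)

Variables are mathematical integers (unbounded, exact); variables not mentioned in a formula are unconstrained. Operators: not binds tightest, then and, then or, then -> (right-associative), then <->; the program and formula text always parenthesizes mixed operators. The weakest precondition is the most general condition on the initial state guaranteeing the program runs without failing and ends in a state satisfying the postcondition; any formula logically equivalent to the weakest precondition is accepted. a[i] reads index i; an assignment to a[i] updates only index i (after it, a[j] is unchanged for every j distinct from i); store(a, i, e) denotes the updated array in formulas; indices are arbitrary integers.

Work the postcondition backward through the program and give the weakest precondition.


Working backward. After the program, the postcondition not (2*d - 7 <= 2) must hold; in canonical form it is not (2*d <= 9).
Before val := d + d - 2: not (2*d <= 9)
Before d := d - 1: not (2*d <= 11)
Answer: WP = not (2*d <= 11)


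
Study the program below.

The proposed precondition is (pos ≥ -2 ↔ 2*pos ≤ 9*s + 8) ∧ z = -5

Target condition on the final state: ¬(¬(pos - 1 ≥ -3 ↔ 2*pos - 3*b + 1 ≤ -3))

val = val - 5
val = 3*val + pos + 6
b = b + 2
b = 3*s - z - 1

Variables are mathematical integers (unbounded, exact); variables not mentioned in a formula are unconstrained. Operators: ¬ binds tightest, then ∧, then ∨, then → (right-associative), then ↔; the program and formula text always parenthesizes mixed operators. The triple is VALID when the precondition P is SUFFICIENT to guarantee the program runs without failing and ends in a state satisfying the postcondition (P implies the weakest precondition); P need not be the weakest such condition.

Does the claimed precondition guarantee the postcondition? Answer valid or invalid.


Working backward. After the program, the postcondition ¬(¬(pos - 1 ≥ -3 ↔ 2*pos - 3*b + 1 ≤ -3)) must hold; in canonical form it is pos ≥ -2 ↔ 2*pos ≤ 3*b - 4.
Before b := 3*s - z - 1: pos ≥ -2 ↔ 2*pos + 3*z ≤ 9*s - 7
Before b := b + 2: pos ≥ -2 ↔ 2*pos + 3*z ≤ 9*s - 7
Before val := 3*val + pos + 6: pos ≥ -2 ↔ 2*pos + 3*z ≤ 9*s - 7
Before val := val - 5: pos ≥ -2 ↔ 2*pos + 3*z ≤ 9*s - 7
The weakest precondition is pos ≥ -2 ↔ 2*pos + 3*z ≤ 9*s - 7.
Check whether (pos ≥ -2 ↔ 2*pos ≤ 9*s + 8) ∧ z = -5 implies it.
Every state satisfying the precondition satisfies the weakest precondition: the implication holds.
Answer: valid


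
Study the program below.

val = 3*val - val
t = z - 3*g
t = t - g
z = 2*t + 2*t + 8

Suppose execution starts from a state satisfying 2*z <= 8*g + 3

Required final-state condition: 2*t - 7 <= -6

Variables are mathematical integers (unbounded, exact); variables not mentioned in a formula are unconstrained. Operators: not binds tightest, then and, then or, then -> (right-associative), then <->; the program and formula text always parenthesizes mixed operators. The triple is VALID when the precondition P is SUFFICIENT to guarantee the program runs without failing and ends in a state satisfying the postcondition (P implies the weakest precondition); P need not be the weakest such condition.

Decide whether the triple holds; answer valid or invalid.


Working backward. After the program, the postcondition 2*t - 7 <= -6 must hold; in canonical form it is 2*t <= 1.
Before z := 2*t + 2*t + 8: 2*t <= 1
Before t := t - g: 2*t <= 2*g + 1
Before t := z - 3*g: 2*z <= 8*g + 1
Before val := 3*val - val: 2*z <= 8*g + 1
The weakest precondition is 2*z <= 8*g + 1.
Check whether 2*z <= 8*g + 3 implies it.
Countermodel: at the initial state g = 0, z = 1, the precondition holds but the weakest precondition fails.
Answer: invalid


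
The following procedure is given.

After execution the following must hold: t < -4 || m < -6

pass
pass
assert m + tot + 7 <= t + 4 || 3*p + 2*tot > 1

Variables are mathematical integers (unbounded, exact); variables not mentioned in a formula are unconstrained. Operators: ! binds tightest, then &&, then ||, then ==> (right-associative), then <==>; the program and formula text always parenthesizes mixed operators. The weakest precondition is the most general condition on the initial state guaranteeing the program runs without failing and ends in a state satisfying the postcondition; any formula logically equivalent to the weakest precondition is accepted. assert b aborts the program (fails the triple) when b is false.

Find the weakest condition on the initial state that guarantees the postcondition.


Working backward. After the program, t < -4 || m < -6 must hold.
Before assert m + tot + 7 <= t + 4 || 3*p + 2*tot > 1: (m + tot <= t - 3 || 3*p + 2*tot > 1) && (t < -4 || m < -6)
Before skip: (m + tot <= t - 3 || 3*p + 2*tot > 1) && (t < -4 || m < -6)
Before skip: (m + tot <= t - 3 || 3*p + 2*tot > 1) && (t < -4 || m < -6)
Answer: WP = (m + tot <= t - 3 || 3*p + 2*tot > 1) && (t < -4 || m < -6)


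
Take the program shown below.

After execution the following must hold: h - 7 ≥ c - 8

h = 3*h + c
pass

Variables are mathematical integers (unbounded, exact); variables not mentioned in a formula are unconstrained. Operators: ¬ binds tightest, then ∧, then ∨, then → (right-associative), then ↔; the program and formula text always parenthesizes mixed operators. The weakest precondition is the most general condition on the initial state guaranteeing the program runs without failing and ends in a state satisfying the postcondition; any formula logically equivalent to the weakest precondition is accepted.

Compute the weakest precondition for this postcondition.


Working backward. After the program, the postcondition h - 7 ≥ c - 8 must hold; in canonical form it is h ≥ c - 1.
Before skip: h ≥ c - 1
Before h := 3*h + c: 3*h ≥ -1
Answer: WP = 3*h ≥ -1


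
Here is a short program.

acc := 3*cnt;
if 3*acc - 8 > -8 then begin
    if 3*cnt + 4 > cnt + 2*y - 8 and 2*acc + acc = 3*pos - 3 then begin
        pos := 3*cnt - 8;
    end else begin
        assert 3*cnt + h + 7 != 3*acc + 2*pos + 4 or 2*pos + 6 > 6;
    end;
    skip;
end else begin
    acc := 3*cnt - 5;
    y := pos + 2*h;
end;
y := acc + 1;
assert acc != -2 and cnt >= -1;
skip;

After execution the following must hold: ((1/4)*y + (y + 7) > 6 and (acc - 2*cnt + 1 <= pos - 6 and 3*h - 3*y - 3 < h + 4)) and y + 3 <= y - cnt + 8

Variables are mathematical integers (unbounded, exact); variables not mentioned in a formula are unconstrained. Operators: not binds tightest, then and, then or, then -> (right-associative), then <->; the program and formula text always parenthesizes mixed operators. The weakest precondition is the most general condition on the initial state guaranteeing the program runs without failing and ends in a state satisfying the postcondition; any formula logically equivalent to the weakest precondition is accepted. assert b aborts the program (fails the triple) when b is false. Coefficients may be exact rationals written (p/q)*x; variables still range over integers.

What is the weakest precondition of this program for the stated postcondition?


Working backward. After the program, the postcondition ((1/4)*y + (y + 7) > 6 and (acc - 2*cnt + 1 <= pos - 6 and 3*h - 3*y - 3 < h + 4)) and y + 3 <= y - cnt + 8 must hold; in canonical form it is (5/4)*y > -1 and acc <= 2*cnt + pos - 7 and 2*h < 3*y + 7 and cnt <= 5.
Before skip: (5/4)*y > -1 and acc <= 2*cnt + pos - 7 and 2*h < 3*y + 7 and cnt <= 5
Before assert acc != -2 and cnt >= -1: acc != -2 and cnt >= -1 and (5/4)*y > -1 and acc <= 2*cnt + pos - 7 and 2*h < 3*y + 7 and cnt <= 5
Before y := acc + 1: acc != -2 and cnt >= -1 and (5/4)*acc > -9/4 and acc <= 2*cnt + pos - 7 and 2*h < 3*acc + 10 and cnt <= 5
Then branch requires ((2*cnt > 2*y - 12 and 3*acc = 3*pos - 3) -> (acc != -2 and cnt >= -1 and (5/4)*acc > -9/4 and acc <= 5*cnt - 15 and 2*h < 3*acc + 10 and cnt <= 5)) and ((not (2*cnt > 2*y - 12 and 3*acc = 3*pos - 3)) -> ((3*cnt + h != 3*acc + 2*pos - 3 or 2*pos > 0) and acc != -2 and cnt >= -1 and (5/4)*acc > -9/4 and acc <= 2*cnt + pos - 7 and 2*h < 3*acc + 10 and cnt <= 5)); else branch requires 3*cnt != 3 and cnt >= -1 and (15/4)*cnt > 4 and cnt <= pos - 2 and 2*h < 9*cnt - 5 and cnt <= 5.
Before the if: (3*acc > 0 -> (((2*cnt > 2*y - 12 and 3*acc = 3*pos - 3) -> (acc != -2 and cnt >= -1 and (5/4)*acc > -9/4 and acc <= 5*cnt - 15 and 2*h < 3*acc + 10 and cnt <= 5)) and ((not (2*cnt > 2*y - 12 and 3*acc = 3*pos - 3)) -> ((3*cnt + h != 3*acc + 2*pos - 3 or 2*pos > 0) and acc != -2 and cnt >= -1 and (5/4)*acc > -9/4 and acc <= 2*cnt + pos - 7 and 2*h < 3*acc + 10 and cnt <= 5)))) and ((not (3*acc > 0)) -> (3*cnt != 3 and cnt >= -1 and (15/4)*cnt > 4 and cnt <= pos - 2 and 2*h < 9*cnt - 5 and cnt <= 5))
Before acc := 3*cnt: (9*cnt > 0 -> (((2*cnt > 2*y - 12 and 9*cnt = 3*pos - 3) -> (3*cnt != -2 and cnt >= -1 and (15/4)*cnt > -9/4 and 2*cnt >= 15 and 2*h < 9*cnt + 10 and cnt <= 5)) and ((not (2*cnt > 2*y - 12 and 9*cnt = 3*pos - 3)) -> ((h != 6*cnt + 2*pos - 3 or 2*pos > 0) and 3*cnt != -2 and cnt >= -1 and (15/4)*cnt > -9/4 and cnt <= pos - 7 and 2*h < 9*cnt + 10 and cnt <= 5)))) and ((not (9*cnt > 0)) -> (3*cnt != 3 and cnt >= -1 and (15/4)*cnt > 4 and cnt <= pos - 2 and 2*h < 9*cnt - 5 and cnt <= 5))
Answer: WP = (9*cnt > 0 -> (((2*cnt > 2*y - 12 and 9*cnt = 3*pos - 3) -> (3*cnt != -2 and cnt >= -1 and (15/4)*cnt > -9/4 and 2*cnt >= 15 and 2*h < 9*cnt + 10 and cnt <= 5)) and ((not (2*cnt > 2*y - 12 and 9*cnt = 3*pos - 3)) -> ((h != 6*cnt + 2*pos - 3 or 2*pos > 0) and 3*cnt != -2 and cnt >= -1 and (15/4)*cnt > -9/4 and cnt <= pos - 7 and 2*h < 9*cnt + 10 and cnt <= 5)))) and ((not (9*cnt > 0)) -> (3*cnt != 3 and cnt >= -1 and (15/4)*cnt > 4 and cnt <= pos - 2 and 2*h < 9*cnt - 5 and cnt <= 5))


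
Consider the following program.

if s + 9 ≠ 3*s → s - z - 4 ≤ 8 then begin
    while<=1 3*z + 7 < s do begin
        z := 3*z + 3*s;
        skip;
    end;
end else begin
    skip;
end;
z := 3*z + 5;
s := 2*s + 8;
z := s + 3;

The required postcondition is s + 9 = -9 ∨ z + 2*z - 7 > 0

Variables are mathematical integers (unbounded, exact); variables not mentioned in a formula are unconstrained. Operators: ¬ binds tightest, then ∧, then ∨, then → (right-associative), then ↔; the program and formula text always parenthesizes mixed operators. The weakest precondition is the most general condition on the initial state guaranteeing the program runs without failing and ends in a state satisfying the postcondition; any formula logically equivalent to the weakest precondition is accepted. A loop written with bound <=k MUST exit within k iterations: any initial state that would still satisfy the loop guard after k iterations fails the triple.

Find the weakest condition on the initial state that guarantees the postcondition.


Working backward. After the program, the postcondition s + 9 = -9 ∨ z + 2*z - 7 > 0 must hold; in canonical form it is s = -18 ∨ 3*z > 7.
Before z := s + 3: s = -18 ∨ 3*s > -2
Before s := 2*s + 8: 2*s = -26 ∨ 6*s > -26
Before z := 3*z + 5: 2*s = -26 ∨ 6*s > -26
Then branch requires (3*z < s - 7 → ((¬(8*s + 9*z < -7)) ∧ (2*s = -26 ∨ 6*s > -26))) ∧ ((¬(3*z < s - 7)) → (2*s = -26 ∨ 6*s > -26)); else branch requires 2*s = -26 ∨ 6*s > -26.
Before the if: ((2*s ≠ 9 → s ≤ z + 12) → ((3*z < s - 7 → ((¬(8*s + 9*z < -7)) ∧ (2*s = -26 ∨ 6*s > -26))) ∧ ((¬(3*z < s - 7)) → (2*s = -26 ∨ 6*s > -26)))) ∧ ((¬(2*s ≠ 9 → s ≤ z + 12)) → (2*s = -26 ∨ 6*s > -26))
Answer: WP = ((2*s ≠ 9 → s ≤ z + 12) → ((3*z < s - 7 → ((¬(8*s + 9*z < -7)) ∧ (2*s = -26 ∨ 6*s > -26))) ∧ ((¬(3*z < s - 7)) → (2*s = -26 ∨ 6*s > -26)))) ∧ ((¬(2*s ≠ 9 → s ≤ z + 12)) → (2*s = -26 ∨ 6*s > -26))


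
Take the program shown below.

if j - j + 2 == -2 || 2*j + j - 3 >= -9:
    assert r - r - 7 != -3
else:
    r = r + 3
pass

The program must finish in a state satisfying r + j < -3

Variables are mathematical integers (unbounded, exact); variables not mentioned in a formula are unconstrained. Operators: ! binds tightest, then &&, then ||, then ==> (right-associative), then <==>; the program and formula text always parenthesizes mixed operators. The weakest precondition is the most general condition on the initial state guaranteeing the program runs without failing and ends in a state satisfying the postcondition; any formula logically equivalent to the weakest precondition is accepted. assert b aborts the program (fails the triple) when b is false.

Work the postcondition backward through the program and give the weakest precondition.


Working backward. After the program, the postcondition r + j < -3 must hold; in canonical form it is j + r < -3.
Before skip: j + r < -3
Then branch requires j + r < -3; else branch requires j + r < -6.
Before the if: (3*j >= -6 ==> j + r < -3) && ((!(3*j >= -6)) ==> j + r < -6)
Answer: WP = (3*j >= -6 ==> j + r < -3) && ((!(3*j >= -6)) ==> j + r < -6)


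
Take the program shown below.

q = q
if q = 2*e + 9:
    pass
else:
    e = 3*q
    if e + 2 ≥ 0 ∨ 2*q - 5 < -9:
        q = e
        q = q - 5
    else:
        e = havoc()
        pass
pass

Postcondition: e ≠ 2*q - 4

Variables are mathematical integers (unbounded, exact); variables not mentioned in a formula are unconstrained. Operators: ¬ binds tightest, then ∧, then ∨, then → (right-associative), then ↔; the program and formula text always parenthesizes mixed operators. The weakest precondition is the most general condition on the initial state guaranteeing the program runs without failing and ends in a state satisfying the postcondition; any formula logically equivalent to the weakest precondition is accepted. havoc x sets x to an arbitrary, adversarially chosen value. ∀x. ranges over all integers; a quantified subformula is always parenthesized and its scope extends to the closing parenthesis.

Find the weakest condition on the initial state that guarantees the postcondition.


Working backward. After the program, e ≠ 2*q - 4 must hold.
Before skip: e ≠ 2*q - 4
Then branch requires e ≠ 2*q - 4; else branch requires ((3*q ≥ -2 ∨ 2*q < -4) → 3*q ≠ 14) ∧ ((¬(3*q ≥ -2 ∨ 2*q < -4)) → (∀e_1. e_1 ≠ 2*q - 4)).
Before the if: (q = 2*e + 9 → e ≠ 2*q - 4) ∧ ((¬(q = 2*e + 9)) → (((3*q ≥ -2 ∨ 2*q < -4) → 3*q ≠ 14) ∧ ((¬(3*q ≥ -2 ∨ 2*q < -4)) → (∀e_1. e_1 ≠ 2*q - 4))))
Before q := q: (q = 2*e + 9 → e ≠ 2*q - 4) ∧ ((¬(q = 2*e + 9)) → (((3*q ≥ -2 ∨ 2*q < -4) → 3*q ≠ 14) ∧ ((¬(3*q ≥ -2 ∨ 2*q < -4)) → (∀e_1. e_1 ≠ 2*q - 4))))
Answer: WP = (q = 2*e + 9 → e ≠ 2*q - 4) ∧ ((¬(q = 2*e + 9)) → (((3*q ≥ -2 ∨ 2*q < -4) → 3*q ≠ 14) ∧ ((¬(3*q ≥ -2 ∨ 2*q < -4)) → (∀e_1. e_1 ≠ 2*q - 4))))


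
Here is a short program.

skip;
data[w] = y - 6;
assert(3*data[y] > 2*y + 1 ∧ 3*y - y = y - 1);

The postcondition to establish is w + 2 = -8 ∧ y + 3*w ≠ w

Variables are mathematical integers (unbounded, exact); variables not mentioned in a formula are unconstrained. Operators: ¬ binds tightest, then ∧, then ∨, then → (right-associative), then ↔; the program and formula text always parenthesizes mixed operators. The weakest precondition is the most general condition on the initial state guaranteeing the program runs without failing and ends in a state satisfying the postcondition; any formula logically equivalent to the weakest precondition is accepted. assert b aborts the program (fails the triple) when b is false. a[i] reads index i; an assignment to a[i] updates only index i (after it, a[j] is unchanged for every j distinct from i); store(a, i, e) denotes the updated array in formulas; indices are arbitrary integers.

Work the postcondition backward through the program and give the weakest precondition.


Working backward. After the program, the postcondition w + 2 = -8 ∧ y + 3*w ≠ w must hold; in canonical form it is w = -10 ∧ 2*w + y ≠ 0.
Before assert 3*data[y] > 2*y + 1 ∧ 3*y - y = y - 1: 3*data[y] > 2*y + 1 ∧ y = -1 ∧ w = -10 ∧ 2*w + y ≠ 0
Before data[w] := y - 6: 3*store(data, w, y - 6)[y] > 2*y + 1 ∧ y = -1 ∧ w = -10 ∧ 2*w + y ≠ 0
Before skip: 3*store(data, w, y - 6)[y] > 2*y + 1 ∧ y = -1 ∧ w = -10 ∧ 2*w + y ≠ 0
Answer: WP = 3*store(data, w, y - 6)[y] > 2*y + 1 ∧ y = -1 ∧ w = -10 ∧ 2*w + y ≠ 0


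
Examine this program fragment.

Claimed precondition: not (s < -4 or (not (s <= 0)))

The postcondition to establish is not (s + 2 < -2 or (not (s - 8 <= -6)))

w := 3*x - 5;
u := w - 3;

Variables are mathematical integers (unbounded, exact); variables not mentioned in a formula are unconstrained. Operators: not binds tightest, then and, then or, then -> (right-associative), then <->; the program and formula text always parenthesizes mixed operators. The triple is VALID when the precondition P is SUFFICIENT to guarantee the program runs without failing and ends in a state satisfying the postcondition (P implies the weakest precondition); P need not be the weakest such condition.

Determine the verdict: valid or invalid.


Working backward. After the program, the postcondition not (s + 2 < -2 or (not (s - 8 <= -6))) must hold; in canonical form it is not (s < -4 or (not (s <= 2))).
Before u := w - 3: not (s < -4 or (not (s <= 2)))
Before w := 3*x - 5: not (s < -4 or (not (s <= 2)))
The weakest precondition is not (s < -4 or (not (s <= 2))).
Check whether not (s < -4 or (not (s <= 0))) implies it.
Every state satisfying the precondition satisfies the weakest precondition: the implication holds.
Answer: valid


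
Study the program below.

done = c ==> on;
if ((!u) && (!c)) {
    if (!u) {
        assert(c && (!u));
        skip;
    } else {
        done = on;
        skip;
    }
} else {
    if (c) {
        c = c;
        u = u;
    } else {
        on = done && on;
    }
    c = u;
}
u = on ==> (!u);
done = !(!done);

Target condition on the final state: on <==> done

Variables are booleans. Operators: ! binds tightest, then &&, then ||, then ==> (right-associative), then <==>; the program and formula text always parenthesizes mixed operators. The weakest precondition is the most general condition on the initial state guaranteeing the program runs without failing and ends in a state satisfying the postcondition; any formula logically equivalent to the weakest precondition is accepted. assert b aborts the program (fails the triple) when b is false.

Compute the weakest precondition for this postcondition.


Working backward. After the program, on <==> done must hold.
Before done := !(!done): on <==> done
Before u := on ==> (!u): on <==> done
Then branch requires (!u) ==> (c && (!u) && (on <==> done)); else branch requires (c ==> (on <==> done)) && ((!c) ==> ((done && on) <==> done)).
Before the if: (((!u) && (!c)) ==> ((!u) ==> (c && (!u) && (on <==> done)))) && ((!((!u) && (!c))) ==> ((c ==> (on <==> done)) && ((!c) ==> ((done && on) <==> done))))
Before done := c ==> on: (((!u) && (!c)) ==> ((!u) ==> (c && (!u) && (on <==> (c ==> on))))) && ((!((!u) && (!c))) ==> ((c ==> (on <==> (c ==> on))) && ((!c) ==> (((c ==> on) && on) <==> (c ==> on)))))
Answer: WP = (((!u) && (!c)) ==> ((!u) ==> (c && (!u) && (on <==> (c ==> on))))) && ((!((!u) && (!c))) ==> ((c ==> (on <==> (c ==> on))) && ((!c) ==> (((c ==> on) && on) <==> (c ==> on)))))


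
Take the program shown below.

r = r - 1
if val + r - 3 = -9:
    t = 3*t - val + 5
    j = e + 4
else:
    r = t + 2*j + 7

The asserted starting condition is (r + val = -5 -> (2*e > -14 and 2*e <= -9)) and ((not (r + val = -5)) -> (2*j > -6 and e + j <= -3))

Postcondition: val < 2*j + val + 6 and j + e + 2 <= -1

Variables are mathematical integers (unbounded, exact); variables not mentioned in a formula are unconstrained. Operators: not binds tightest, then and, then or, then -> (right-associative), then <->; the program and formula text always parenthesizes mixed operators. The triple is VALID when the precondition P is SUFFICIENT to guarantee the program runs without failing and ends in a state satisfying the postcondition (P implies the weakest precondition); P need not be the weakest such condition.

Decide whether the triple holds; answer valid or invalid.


Working backward. After the program, the postcondition val < 2*j + val + 6 and j + e + 2 <= -1 must hold; in canonical form it is 2*j > -6 and e + j <= -3.
Then branch requires 2*e > -14 and 2*e <= -7; else branch requires 2*j > -6 and e + j <= -3.
Before the if: (r + val = -6 -> (2*e > -14 and 2*e <= -7)) and ((not (r + val = -6)) -> (2*j > -6 and e + j <= -3))
Before r := r - 1: (r + val = -5 -> (2*e > -14 and 2*e <= -7)) and ((not (r + val = -5)) -> (2*j > -6 and e + j <= -3))
The weakest precondition is (r + val = -5 -> (2*e > -14 and 2*e <= -7)) and ((not (r + val = -5)) -> (2*j > -6 and e + j <= -3)).
Check whether (r + val = -5 -> (2*e > -14 and 2*e <= -9)) and ((not (r + val = -5)) -> (2*j > -6 and e + j <= -3)) implies it.
Every state satisfying the precondition satisfies the weakest precondition: the implication holds.
Answer: valid


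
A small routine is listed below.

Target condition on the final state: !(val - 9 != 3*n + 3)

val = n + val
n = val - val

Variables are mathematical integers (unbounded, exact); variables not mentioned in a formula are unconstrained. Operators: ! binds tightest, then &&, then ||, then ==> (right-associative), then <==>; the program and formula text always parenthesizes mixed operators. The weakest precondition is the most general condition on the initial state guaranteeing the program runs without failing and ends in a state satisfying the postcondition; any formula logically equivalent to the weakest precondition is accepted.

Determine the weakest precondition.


Working backward. After the program, the postcondition !(val - 9 != 3*n + 3) must hold; in canonical form it is !(val != 3*n + 12).
Before n := val - val: !(val != 12)
Before val := n + val: !(n + val != 12)
Answer: WP = !(n + val != 12)


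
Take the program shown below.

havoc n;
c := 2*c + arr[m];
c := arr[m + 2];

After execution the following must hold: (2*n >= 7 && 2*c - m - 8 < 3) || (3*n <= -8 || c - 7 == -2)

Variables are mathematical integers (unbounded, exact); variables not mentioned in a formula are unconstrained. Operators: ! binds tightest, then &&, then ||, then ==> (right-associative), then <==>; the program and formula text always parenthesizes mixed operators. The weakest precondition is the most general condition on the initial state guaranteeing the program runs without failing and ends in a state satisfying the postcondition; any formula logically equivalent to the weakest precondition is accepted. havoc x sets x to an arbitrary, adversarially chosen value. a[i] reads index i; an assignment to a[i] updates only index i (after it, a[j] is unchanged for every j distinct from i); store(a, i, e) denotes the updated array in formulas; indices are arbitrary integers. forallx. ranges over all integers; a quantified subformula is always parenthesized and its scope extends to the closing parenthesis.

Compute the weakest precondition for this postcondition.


Working backward. After the program, the postcondition (2*n >= 7 && 2*c - m - 8 < 3) || (3*n <= -8 || c - 7 == -2) must hold; in canonical form it is (2*n >= 7 && 2*c < m + 11) || 3*n <= -8 || c == 5.
Before c := arr[m + 2]: (2*n >= 7 && 2*arr[m + 2] < m + 11) || 3*n <= -8 || arr[m + 2] == 5
Before c := 2*c + arr[m]: (2*n >= 7 && 2*arr[m + 2] < m + 11) || 3*n <= -8 || arr[m + 2] == 5
Before havoc n: forall n_1. ((2*n_1 >= 7 && 2*arr[m + 2] < m + 11) || 3*n_1 <= -8 || arr[m + 2] == 5)
Answer: WP = forall n_1. ((2*n_1 >= 7 && 2*arr[m + 2] < m + 11) || 3*n_1 <= -8 || arr[m + 2] == 5)


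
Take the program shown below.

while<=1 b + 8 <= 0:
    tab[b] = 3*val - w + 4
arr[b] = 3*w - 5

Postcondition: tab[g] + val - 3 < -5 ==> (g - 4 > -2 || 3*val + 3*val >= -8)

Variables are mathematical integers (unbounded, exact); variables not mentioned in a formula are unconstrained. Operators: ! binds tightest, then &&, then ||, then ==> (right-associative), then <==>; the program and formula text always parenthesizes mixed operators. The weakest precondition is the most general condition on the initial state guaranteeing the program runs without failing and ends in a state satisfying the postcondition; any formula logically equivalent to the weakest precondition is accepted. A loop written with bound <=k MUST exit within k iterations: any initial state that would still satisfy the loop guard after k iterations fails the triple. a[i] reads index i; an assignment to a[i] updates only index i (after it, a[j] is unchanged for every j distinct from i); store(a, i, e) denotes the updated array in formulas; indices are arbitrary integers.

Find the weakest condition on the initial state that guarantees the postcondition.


Working backward. After the program, the postcondition tab[g] + val - 3 < -5 ==> (g - 4 > -2 || 3*val + 3*val >= -8) must hold; in canonical form it is tab[g] + val < -2 ==> (g > 2 || 6*val >= -8).
Before arr[b] := 3*w - 5: tab[g] + val < -2 ==> (g > 2 || 6*val >= -8)
Before the loop (bound <=1), unroll the exhaustion recursion (WP_0 = exit-now case; WP_j = one more guarded iteration, up to j = 1):
  WP_0: (!(b <= -8)) && (tab[g] + val < -2 ==> (g > 2 || 6*val >= -8))
  WP_1: (b <= -8 ==> ((!(b <= -8)) && (store(tab, b, 3*val - w + 4)[g] + val < -2 ==> (g > 2 || 6*val >= -8)))) && ((!(b <= -8)) ==> (tab[g] + val < -2 ==> (g > 2 || 6*val >= -8)))
So before the loop: (b <= -8 ==> ((!(b <= -8)) && (store(tab, b, 3*val - w + 4)[g] + val < -2 ==> (g > 2 || 6*val >= -8)))) && ((!(b <= -8)) ==> (tab[g] + val < -2 ==> (g > 2 || 6*val >= -8)))
Answer: WP = (b <= -8 ==> ((!(b <= -8)) && (store(tab, b, 3*val - w + 4)[g] + val < -2 ==> (g > 2 || 6*val >= -8)))) && ((!(b <= -8)) ==> (tab[g] + val < -2 ==> (g > 2 || 6*val >= -8)))


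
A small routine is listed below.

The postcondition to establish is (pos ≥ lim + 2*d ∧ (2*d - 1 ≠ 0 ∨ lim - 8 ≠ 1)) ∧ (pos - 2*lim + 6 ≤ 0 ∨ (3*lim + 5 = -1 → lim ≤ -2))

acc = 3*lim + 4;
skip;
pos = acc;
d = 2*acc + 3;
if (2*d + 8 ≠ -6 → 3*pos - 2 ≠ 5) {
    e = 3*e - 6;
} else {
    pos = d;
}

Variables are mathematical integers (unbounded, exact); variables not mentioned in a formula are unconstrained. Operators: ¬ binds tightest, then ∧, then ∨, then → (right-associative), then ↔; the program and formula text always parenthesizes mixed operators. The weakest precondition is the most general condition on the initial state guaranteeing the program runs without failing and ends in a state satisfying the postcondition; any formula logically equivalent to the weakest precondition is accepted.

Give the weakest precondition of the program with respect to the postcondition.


Working backward. After the program, the postcondition (pos ≥ lim + 2*d ∧ (2*d - 1 ≠ 0 ∨ lim - 8 ≠ 1)) ∧ (pos - 2*lim + 6 ≤ 0 ∨ (3*lim + 5 = -1 → lim ≤ -2)) must hold; in canonical form it is pos ≥ 2*d + lim ∧ (2*d ≠ 1 ∨ lim ≠ 9) ∧ (pos ≤ 2*lim - 6 ∨ (3*lim = -6 → lim ≤ -2)).
Then branch requires pos ≥ 2*d + lim ∧ (2*d ≠ 1 ∨ lim ≠ 9) ∧ (pos ≤ 2*lim - 6 ∨ (3*lim = -6 → lim ≤ -2)); else branch requires d + lim ≤ 0 ∧ (2*d ≠ 1 ∨ lim ≠ 9) ∧ (d ≤ 2*lim - 6 ∨ (3*lim = -6 → lim ≤ -2)).
Before the if: ((2*d ≠ -14 → 3*pos ≠ 7) → (pos ≥ 2*d + lim ∧ (2*d ≠ 1 ∨ lim ≠ 9) ∧ (pos ≤ 2*lim - 6 ∨ (3*lim = -6 → lim ≤ -2)))) ∧ ((¬(2*d ≠ -14 → 3*pos ≠ 7)) → (d + lim ≤ 0 ∧ (2*d ≠ 1 ∨ lim ≠ 9) ∧ (d ≤ 2*lim - 6 ∨ (3*lim = -6 → lim ≤ -2))))
Before d := 2*acc + 3: ((4*acc ≠ -20 → 3*pos ≠ 7) → (pos ≥ 4*acc + lim + 6 ∧ (4*acc ≠ -5 ∨ lim ≠ 9) ∧ (pos ≤ 2*lim - 6 ∨ (3*lim = -6 → lim ≤ -2)))) ∧ ((¬(4*acc ≠ -20 → 3*pos ≠ 7)) → (2*acc + lim ≤ -3 ∧ (4*acc ≠ -5 ∨ lim ≠ 9) ∧ (2*acc ≤ 2*lim - 9 ∨ (3*lim = -6 → lim ≤ -2))))
Before pos := acc: ((4*acc ≠ -20 → 3*acc ≠ 7) → (3*acc + lim ≤ -6 ∧ (4*acc ≠ -5 ∨ lim ≠ 9) ∧ (acc ≤ 2*lim - 6 ∨ (3*lim = -6 → lim ≤ -2)))) ∧ ((¬(4*acc ≠ -20 → 3*acc ≠ 7)) → (2*acc + lim ≤ -3 ∧ (4*acc ≠ -5 ∨ lim ≠ 9) ∧ (2*acc ≤ 2*lim - 9 ∨ (3*lim = -6 → lim ≤ -2))))
Before skip: ((4*acc ≠ -20 → 3*acc ≠ 7) → (3*acc + lim ≤ -6 ∧ (4*acc ≠ -5 ∨ lim ≠ 9) ∧ (acc ≤ 2*lim - 6 ∨ (3*lim = -6 → lim ≤ -2)))) ∧ ((¬(4*acc ≠ -20 → 3*acc ≠ 7)) → (2*acc + lim ≤ -3 ∧ (4*acc ≠ -5 ∨ lim ≠ 9) ∧ (2*acc ≤ 2*lim - 9 ∨ (3*lim = -6 → lim ≤ -2))))
Before acc := 3*lim + 4: ((12*lim ≠ -36 → 9*lim ≠ -5) → (10*lim ≤ -18 ∧ (12*lim ≠ -21 ∨ lim ≠ 9) ∧ (lim ≤ -10 ∨ (3*lim = -6 → lim ≤ -2)))) ∧ ((¬(12*lim ≠ -36 → 9*lim ≠ -5)) → (7*lim ≤ -11 ∧ (12*lim ≠ -21 ∨ lim ≠ 9) ∧ (4*lim ≤ -17 ∨ (3*lim = -6 → lim ≤ -2))))
Answer: WP = ((12*lim ≠ -36 → 9*lim ≠ -5) → (10*lim ≤ -18 ∧ (12*lim ≠ -21 ∨ lim ≠ 9) ∧ (lim ≤ -10 ∨ (3*lim = -6 → lim ≤ -2)))) ∧ ((¬(12*lim ≠ -36 → 9*lim ≠ -5)) → (7*lim ≤ -11 ∧ (12*lim ≠ -21 ∨ lim ≠ 9) ∧ (4*lim ≤ -17 ∨ (3*lim = -6 → lim ≤ -2))))


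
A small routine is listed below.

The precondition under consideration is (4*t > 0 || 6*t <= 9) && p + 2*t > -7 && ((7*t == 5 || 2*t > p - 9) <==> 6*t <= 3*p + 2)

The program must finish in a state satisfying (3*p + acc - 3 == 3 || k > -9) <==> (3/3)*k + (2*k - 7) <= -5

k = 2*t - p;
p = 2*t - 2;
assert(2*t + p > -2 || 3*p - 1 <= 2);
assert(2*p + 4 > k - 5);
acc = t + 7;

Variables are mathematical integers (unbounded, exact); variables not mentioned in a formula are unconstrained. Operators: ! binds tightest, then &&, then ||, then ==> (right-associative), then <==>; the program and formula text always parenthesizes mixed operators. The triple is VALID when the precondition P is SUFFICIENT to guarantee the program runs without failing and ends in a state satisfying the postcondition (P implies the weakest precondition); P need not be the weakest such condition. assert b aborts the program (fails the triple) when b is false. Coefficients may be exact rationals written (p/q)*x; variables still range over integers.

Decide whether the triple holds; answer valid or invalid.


Working backward. After the program, the postcondition (3*p + acc - 3 == 3 || k > -9) <==> (3/3)*k + (2*k - 7) <= -5 must hold; in canonical form it is (acc + 3*p == 6 || k > -9) <==> 3*k <= 2.
Before acc := t + 7: (3*p + t == -1 || k > -9) <==> 3*k <= 2
Before assert 2*p + 4 > k - 5: 2*p > k - 9 && ((3*p + t == -1 || k > -9) <==> 3*k <= 2)
Before assert 2*t + p > -2 || 3*p - 1 <= 2: (p + 2*t > -2 || 3*p <= 3) && 2*p > k - 9 && ((3*p + t == -1 || k > -9) <==> 3*k <= 2)
Before p := 2*t - 2: (4*t > 0 || 6*t <= 9) && 4*t > k - 5 && ((7*t == 5 || k > -9) <==> 3*k <= 2)
Before k := 2*t - p: (4*t > 0 || 6*t <= 9) && p + 2*t > -5 && ((7*t == 5 || 2*t > p - 9) <==> 6*t <= 3*p + 2)
The weakest precondition is (4*t > 0 || 6*t <= 9) && p + 2*t > -5 && ((7*t == 5 || 2*t > p - 9) <==> 6*t <= 3*p + 2).
Check whether (4*t > 0 || 6*t <= 9) && p + 2*t > -7 && ((7*t == 5 || 2*t > p - 9) <==> 6*t <= 3*p + 2) implies it.
Countermodel: at the initial state p = -2, t = -2, the precondition holds but the weakest precondition fails.
Answer: invalid


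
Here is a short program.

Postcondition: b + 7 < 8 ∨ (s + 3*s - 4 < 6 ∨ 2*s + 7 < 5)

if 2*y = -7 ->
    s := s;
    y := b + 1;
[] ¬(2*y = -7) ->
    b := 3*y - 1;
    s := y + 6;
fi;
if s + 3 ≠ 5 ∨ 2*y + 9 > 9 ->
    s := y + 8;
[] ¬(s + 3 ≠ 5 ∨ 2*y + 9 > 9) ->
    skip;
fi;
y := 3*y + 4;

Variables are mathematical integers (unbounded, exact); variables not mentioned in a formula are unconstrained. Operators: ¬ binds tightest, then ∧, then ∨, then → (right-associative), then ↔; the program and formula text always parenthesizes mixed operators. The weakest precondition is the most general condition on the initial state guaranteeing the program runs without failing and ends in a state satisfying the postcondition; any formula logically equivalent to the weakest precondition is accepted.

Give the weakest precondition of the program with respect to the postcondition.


Working backward. After the program, the postcondition b + 7 < 8 ∨ (s + 3*s - 4 < 6 ∨ 2*s + 7 < 5) must hold; in canonical form it is b < 1 ∨ 4*s < 10 ∨ 2*s < -2.
Before y := 3*y + 4: b < 1 ∨ 4*s < 10 ∨ 2*s < -2
Then branch requires b < 1 ∨ 4*y < -22 ∨ 2*y < -18; else branch requires b < 1 ∨ 4*s < 10 ∨ 2*s < -2.
Before the if: ((s ≠ 2 ∨ 2*y > 0) → (b < 1 ∨ 4*y < -22 ∨ 2*y < -18)) ∧ ((¬(s ≠ 2 ∨ 2*y > 0)) → (b < 1 ∨ 4*s < 10 ∨ 2*s < -2))
Then branch requires ((s ≠ 2 ∨ 2*b > -2) → (b < 1 ∨ 4*b < -26 ∨ 2*b < -20)) ∧ ((¬(s ≠ 2 ∨ 2*b > -2)) → (b < 1 ∨ 4*s < 10 ∨ 2*s < -2)); else branch requires ((y ≠ -4 ∨ 2*y > 0) → (3*y < 2 ∨ 4*y < -22 ∨ 2*y < -18)) ∧ ((¬(y ≠ -4 ∨ 2*y > 0)) → (3*y < 2 ∨ 4*y < -14 ∨ 2*y < -14)).
Before the if: (2*y = -7 → (((s ≠ 2 ∨ 2*b > -2) → (b < 1 ∨ 4*b < -26 ∨ 2*b < -20)) ∧ ((¬(s ≠ 2 ∨ 2*b > -2)) → (b < 1 ∨ 4*s < 10 ∨ 2*s < -2)))) ∧ ((¬(2*y = -7)) → (((y ≠ -4 ∨ 2*y > 0) → (3*y < 2 ∨ 4*y < -22 ∨ 2*y < -18)) ∧ ((¬(y ≠ -4 ∨ 2*y > 0)) → (3*y < 2 ∨ 4*y < -14 ∨ 2*y < -14))))
Answer: WP = (2*y = -7 → (((s ≠ 2 ∨ 2*b > -2) → (b < 1 ∨ 4*b < -26 ∨ 2*b < -20)) ∧ ((¬(s ≠ 2 ∨ 2*b > -2)) → (b < 1 ∨ 4*s < 10 ∨ 2*s < -2)))) ∧ ((¬(2*y = -7)) → (((y ≠ -4 ∨ 2*y > 0) → (3*y < 2 ∨ 4*y < -22 ∨ 2*y < -18)) ∧ ((¬(y ≠ -4 ∨ 2*y > 0)) → (3*y < 2 ∨ 4*y < -14 ∨ 2*y < -14))))
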